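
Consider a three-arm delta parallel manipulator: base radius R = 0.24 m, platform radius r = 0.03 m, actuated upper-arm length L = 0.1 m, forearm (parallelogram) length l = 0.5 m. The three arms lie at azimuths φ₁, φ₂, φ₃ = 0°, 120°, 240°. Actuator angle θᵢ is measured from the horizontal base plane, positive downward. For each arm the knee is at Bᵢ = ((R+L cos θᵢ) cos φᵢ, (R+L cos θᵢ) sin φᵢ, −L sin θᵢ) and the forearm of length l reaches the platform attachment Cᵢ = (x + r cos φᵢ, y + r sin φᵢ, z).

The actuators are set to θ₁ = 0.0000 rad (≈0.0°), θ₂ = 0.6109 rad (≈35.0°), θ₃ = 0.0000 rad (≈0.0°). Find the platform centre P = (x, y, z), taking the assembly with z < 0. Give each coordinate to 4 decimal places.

φ1=0.0°: virtual centre (0.3100, 0.0000, 0.0000), radius l
arm 2 at φ=120.0°: e+L cos θ2 = 0.2919;  S2 = (-0.1460, 0.2528, -0.0574)
φ3=240.0°: virtual centre (-0.1550, -0.2685, 0.0000), radius l
|S₂|²−|S₁|² = -0.0076;  |S₃|²−|S₁|² = 0.0000
[-0.9119 0.5056 -0.1147]·P = -0.0076;  [-0.9300 -0.5369 0.0000]·P = 0.0000
det = 0.9599;  x = 0.0042+-0.0642z,  y = -0.0074+0.1112z
quadratic in z: (1.0165)z²+(0.0376)z+(-0.1565)=0, √Δ=0.7985 → z ∈ {-0.4113, 0.3743}; z = -0.4113 (taking z<0)
x = 0.0306, y = -0.0531

(0.0306, -0.0531, -0.4113)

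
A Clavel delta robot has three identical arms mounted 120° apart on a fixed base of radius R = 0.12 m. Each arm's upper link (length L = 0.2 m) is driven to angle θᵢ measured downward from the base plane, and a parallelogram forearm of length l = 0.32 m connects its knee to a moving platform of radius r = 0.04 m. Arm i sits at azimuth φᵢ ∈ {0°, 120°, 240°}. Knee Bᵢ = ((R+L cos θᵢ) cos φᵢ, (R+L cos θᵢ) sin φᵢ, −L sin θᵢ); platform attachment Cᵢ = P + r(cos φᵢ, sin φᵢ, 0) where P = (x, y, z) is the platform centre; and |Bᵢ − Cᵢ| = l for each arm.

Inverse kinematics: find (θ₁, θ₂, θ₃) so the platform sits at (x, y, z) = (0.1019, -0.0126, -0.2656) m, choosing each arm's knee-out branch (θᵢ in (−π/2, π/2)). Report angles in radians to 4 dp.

rotate P by −φ1: (0.1019, -0.0126, -0.2656)
  A cos θ + B sin θ = C:  -0.0219·cos θ + -0.2656·sin θ = -0.0220
  θ1 = atan2(B,A) + arccos(C/0.2665) = 0.0002
arm 2 (φ=120.0°): x'=-0.0619, y'=-0.0819
  A cos θ + B sin θ = C:  0.1419·cos θ + -0.2656·sin θ = -0.0875
  √(A²+B²)=0.3011;  θ2 = -1.0802+1.8655 ≈ 0.7853
φ3=240.0° → target in arm frame (-0.0400, 0.0945)
  A=0.1200, B=-0.2656, C=(l²−L²−A²−y'²−z²)/(2L)=-0.0787
  √(A²+B²)=0.2915;  θ3 = -1.1463+1.8443 ≈ 0.6980

θ₁ = 0.0002, θ₂ = 0.7853, θ₃ = 0.6980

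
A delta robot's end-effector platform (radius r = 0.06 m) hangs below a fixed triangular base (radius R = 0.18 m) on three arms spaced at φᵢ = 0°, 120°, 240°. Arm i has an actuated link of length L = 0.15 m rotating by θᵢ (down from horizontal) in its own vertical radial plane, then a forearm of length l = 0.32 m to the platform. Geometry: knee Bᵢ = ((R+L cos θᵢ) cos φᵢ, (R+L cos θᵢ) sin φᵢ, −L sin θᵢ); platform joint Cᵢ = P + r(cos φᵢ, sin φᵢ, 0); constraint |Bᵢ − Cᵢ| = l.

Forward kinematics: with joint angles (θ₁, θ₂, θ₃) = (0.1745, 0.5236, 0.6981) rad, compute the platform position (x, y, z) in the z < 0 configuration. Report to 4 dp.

(0.0476, 0.0183, -0.2576)

arm 1 at φ=0.0°: (R−r)+L cos θ1 = 0.2677;  centre 1 = (0.2677, 0.0000, -0.0260)
arm 2 at φ=120.0°: (R−r)+L cos θ2 = 0.2499;  centre 2 = (-0.1250, 0.2164, -0.0750)
φ3=240.0°: virtual centre (-0.1175, -0.2034, -0.0964), radius l
eliminate P² terms by subtracting sphere 1 from 2 and 3
linear system: -0.7853x+0.4328y = -0.0043−-0.0979z; -0.7704x+-0.4069y = -0.0079−-0.1407z
Cramer: x(z) = 0.0079-0.1543z;  y(z) = 0.0044-0.0538z
sphere 1 gives Az²+Bz+C=0 with A=1.0267, B=0.1318, C=-0.0342;  B²−4AC=0.1578;  roots -0.2576, 0.1293;  negative root z = -0.2576
x = 0.0476, y = 0.0183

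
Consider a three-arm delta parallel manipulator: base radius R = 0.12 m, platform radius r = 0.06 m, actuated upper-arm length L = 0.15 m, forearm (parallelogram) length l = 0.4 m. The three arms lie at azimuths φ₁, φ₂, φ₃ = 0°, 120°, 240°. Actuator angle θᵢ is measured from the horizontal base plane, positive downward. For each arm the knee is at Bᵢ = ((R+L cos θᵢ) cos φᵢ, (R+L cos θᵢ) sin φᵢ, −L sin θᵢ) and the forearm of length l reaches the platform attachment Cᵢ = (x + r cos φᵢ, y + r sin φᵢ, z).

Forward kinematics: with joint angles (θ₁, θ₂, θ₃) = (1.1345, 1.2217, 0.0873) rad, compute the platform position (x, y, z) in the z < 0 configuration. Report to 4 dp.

centre 1 = (0.1234·cos0.0°, 0.1234·sin0.0°, -0.1359) = (0.1234, 0.0000, -0.1359)
φ2=120.0°: virtual centre (-0.0557, 0.0964, -0.1410), radius l
centre 3 = (0.2094·cos240.0°, 0.2094·sin240.0°, -0.0131) = (-0.1047, -0.1814, -0.0131)
|centre ₂|²−|centre ₁|² = -0.0014;  |centre ₃|²−|centre ₁|² = 0.0103
linear system: -0.3581x+0.1928y = -0.0014−-0.0100z; -0.4562x+-0.3627y = 0.0103−0.2457z
det = 0.2178;  x = -0.0067+0.2008z,  y = -0.0200+0.4249z
into |P−centre ₁|² = l²: 1.2209z² + 0.2026z + -0.1242 = 0;  Δ = 0.6475;  z = -0.4125 or 0.2466 → z<0 root = -0.4125
x = -0.0896, y = -0.1953

(-0.0896, -0.1953, -0.4125)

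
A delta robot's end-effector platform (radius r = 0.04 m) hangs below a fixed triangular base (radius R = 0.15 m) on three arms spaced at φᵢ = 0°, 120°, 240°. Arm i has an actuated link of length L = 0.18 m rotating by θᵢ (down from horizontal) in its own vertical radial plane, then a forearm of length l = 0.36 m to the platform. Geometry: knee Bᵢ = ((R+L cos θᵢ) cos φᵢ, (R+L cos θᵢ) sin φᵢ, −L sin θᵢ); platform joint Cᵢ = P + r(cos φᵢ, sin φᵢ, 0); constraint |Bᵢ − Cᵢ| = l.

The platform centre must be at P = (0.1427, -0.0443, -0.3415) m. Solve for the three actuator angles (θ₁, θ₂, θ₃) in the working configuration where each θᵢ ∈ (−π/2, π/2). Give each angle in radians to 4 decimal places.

θ₁ = 0.0874, θ₂ = 1.1344, θ₃ = 0.8728

arm 1 (φ=0.0°): x'=0.1427, y'=-0.0443
  e−x'=-0.0327;  (l²−L²−(e−x')²−y'²−z²)/2L = -0.0624
  √(A²+B²)=0.3431;  θ1 = -1.6663+1.7536 ≈ 0.0874
arm 2 (φ=120.0°): x'=-0.1097, y'=-0.1014
  A cos θ + B sin θ = C:  0.2197·cos θ + -0.3415·sin θ = -0.2166
  γ=atan2(-0.3415,0.2197)=-0.9991;  ψ=arccos(-0.5335)=2.1335;  θ2=γ+ψ≈1.1344
φ3=240.0° → target in arm frame (-0.0330, 0.1457)
  A=0.1430, B=-0.3415, C=(l²−L²−A²−y'²−z²)/(2L)=-0.1697
  θ3 = atan2(B,A) + arccos(C/0.3702) = 0.8728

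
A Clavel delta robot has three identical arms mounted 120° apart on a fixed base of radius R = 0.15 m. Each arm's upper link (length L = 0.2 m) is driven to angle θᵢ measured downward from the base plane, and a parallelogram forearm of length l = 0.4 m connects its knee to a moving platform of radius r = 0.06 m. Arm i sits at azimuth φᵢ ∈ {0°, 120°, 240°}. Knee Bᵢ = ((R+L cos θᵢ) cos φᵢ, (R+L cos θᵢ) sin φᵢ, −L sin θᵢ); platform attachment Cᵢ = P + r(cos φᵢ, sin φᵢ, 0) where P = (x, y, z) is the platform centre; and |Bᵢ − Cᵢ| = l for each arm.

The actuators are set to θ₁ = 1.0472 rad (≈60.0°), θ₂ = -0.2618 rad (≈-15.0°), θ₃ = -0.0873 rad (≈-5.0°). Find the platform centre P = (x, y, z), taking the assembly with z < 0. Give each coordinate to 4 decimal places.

arm 1 at φ=0.0°: e+L cos θ1 = 0.1900;  O1 = (0.1900, 0.0000, -0.1732)
arm 2 at φ=120.0°: e+L cos θ2 = 0.2832;  O2 = (-0.1416, 0.2452, 0.0518)
arm 3 at φ=240.0°: e+L cos θ3 = 0.2892;  O3 = (-0.1446, -0.2505, 0.0174)
|O₂|²−|O₁|² = 0.0168;  |O₃|²−|O₁|² = 0.0179
[-0.6632 0.4905 0.4499]·P = 0.0168;  [-0.6692 -0.5010 0.3813]·P = 0.0179
Cramer: x(z) = -0.0260+0.6244z;  y(z) = -0.0009-0.0731z
quadratic in z: (1.3952)z²+(0.0768)z+(-0.0833)=0, √Δ=0.6863 → z ∈ {-0.2735, 0.2184}; z = -0.2735 (taking z<0)
x = -0.1968, y = 0.0190

(-0.1968, 0.0190, -0.2735)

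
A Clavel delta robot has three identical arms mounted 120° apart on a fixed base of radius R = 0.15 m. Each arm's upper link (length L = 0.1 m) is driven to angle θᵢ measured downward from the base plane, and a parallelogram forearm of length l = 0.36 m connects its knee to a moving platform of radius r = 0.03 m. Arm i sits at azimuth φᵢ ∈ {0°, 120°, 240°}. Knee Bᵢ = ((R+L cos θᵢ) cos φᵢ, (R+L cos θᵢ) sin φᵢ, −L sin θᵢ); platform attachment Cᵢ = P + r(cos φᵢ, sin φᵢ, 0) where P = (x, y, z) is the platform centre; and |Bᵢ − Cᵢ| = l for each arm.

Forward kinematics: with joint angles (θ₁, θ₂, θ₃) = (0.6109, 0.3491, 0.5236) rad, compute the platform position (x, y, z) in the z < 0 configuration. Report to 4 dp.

arm 1 at φ=0.0°: ρ1 = 0.2019;  S1 = (0.2019, 0.0000, -0.0574)
S2 = (0.2140·cos120.0°, 0.2140·sin120.0°, -0.0342) = (-0.1070, 0.1853, -0.0342)
φ3=240.0°: virtual centre (-0.1033, -0.1789, -0.0500), radius l
eliminate P² terms by subtracting sphere 1 from 2 and 3
[-0.6178 0.3706 0.0463]·P = 0.0029;  [-0.6104 -0.3578 0.0147]·P = 0.0011
det = 0.4473;  x = -0.0032+0.0492z,  y = 0.0024+-0.0429z
sphere 1 gives Az²+Bz+C=0 with A=1.0043, B=0.0943, C=-0.0842;  B²−4AC=0.3472;  roots -0.3403, 0.2464;  negative root z = -0.3403
x = -0.0200, y = 0.0170

(-0.0200, 0.0170, -0.3403)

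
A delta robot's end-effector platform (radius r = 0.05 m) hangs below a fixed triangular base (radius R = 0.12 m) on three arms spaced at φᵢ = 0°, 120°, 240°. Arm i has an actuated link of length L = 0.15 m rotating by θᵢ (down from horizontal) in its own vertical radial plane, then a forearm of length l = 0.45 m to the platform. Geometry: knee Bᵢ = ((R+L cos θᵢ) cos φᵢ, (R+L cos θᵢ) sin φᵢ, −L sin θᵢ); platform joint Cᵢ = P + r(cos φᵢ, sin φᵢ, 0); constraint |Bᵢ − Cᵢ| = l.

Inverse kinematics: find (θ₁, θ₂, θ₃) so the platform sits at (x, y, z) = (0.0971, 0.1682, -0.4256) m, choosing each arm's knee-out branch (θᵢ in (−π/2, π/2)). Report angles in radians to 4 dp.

arm 1 (φ=0.0°): x'=0.0971, y'=0.1682
  A cos θ + B sin θ = C:  -0.0271·cos θ + -0.4256·sin θ = -0.1005
  √(A²+B²)=0.4265;  θ1 = -1.6344+1.8088 ≈ 0.1744
arm 2 (φ=120.0°): x'=0.0971, y'=-0.1682
  A cos θ + B sin θ = C:  -0.0271·cos θ + -0.4256·sin θ = -0.1005
  √(A²+B²)=0.4265;  θ2 = -1.6344+1.8088 ≈ 0.1743
φ3=240.0° → target in arm frame (-0.1942, 0.0000)
  e−x'=0.2642;  (l²−L²−(e−x')²−y'²−z²)/2L = -0.2365
  γ=atan2(-0.4256,0.2642)=-1.0152;  ψ=arccos(-0.4721)=2.0624;  θ3=γ+ψ≈1.0472

θ₁ = 0.1744, θ₂ = 0.1743, θ₃ = 1.0472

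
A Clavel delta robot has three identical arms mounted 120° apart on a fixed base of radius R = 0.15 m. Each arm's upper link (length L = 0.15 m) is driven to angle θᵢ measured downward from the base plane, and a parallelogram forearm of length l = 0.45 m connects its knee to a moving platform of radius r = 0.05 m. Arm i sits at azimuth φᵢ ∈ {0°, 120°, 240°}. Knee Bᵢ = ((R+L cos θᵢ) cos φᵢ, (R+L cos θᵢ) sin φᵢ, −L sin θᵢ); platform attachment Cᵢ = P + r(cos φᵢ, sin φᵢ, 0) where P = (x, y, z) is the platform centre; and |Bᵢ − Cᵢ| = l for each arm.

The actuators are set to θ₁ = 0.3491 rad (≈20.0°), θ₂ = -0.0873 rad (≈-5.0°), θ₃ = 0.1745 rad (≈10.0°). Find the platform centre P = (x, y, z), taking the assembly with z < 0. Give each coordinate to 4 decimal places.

O1 = (0.2410·cos0.0°, 0.2410·sin0.0°, -0.0513) = (0.2410, 0.0000, -0.0513)
arm 2 at φ=120.0°: e+L cos θ2 = 0.2494;  O2 = (-0.1247, 0.2160, 0.0131)
arm 3 at φ=240.0°: e+L cos θ3 = 0.2477;  O3 = (-0.1239, -0.2145, -0.0260)
eliminate P² terms by subtracting sphere 1 from 2 and 3
plane₁₂: -0.7313x+0.4320y+0.1288z = 0.0017
Cramer: x(z) = -0.0021+0.1225z;  y(z) = 0.0004-0.0906z
quadratic in z: (1.0232)z²+(0.0430)z+(-0.1408)=0, √Δ=0.7603 → z ∈ {-0.3925, 0.3505}; z = -0.3925 (taking z<0)
x = -0.0502, y = 0.0360

(-0.0502, 0.0360, -0.3925)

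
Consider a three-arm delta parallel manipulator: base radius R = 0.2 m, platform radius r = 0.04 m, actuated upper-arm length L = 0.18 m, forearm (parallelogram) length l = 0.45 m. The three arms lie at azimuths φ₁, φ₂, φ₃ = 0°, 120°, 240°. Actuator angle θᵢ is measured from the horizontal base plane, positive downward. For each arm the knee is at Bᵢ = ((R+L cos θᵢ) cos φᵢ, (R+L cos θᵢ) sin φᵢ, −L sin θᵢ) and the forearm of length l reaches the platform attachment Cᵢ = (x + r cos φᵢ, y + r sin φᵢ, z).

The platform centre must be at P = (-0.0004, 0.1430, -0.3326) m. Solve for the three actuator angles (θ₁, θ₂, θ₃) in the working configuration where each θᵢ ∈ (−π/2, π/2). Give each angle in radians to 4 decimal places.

θ₁ = 0.3491, θ₂ = -0.3491, θ₃ = 0.8730

arm 1 (φ=0.0°): x'=-0.0004, y'=0.1430
  A=0.1604, B=-0.3326, C=(l²−L²−A²−y'²−z²)/(2L)=0.0369
  γ=atan2(-0.3326,0.1604)=-1.1214;  ψ=arccos(0.1001)=1.4706;  θ1=γ+ψ≈0.3491
rotate P by −φ2: (0.1240, -0.0712, -0.3326)
  A=0.0360, B=-0.3326, C=(l²−L²−A²−y'²−z²)/(2L)=0.1476
  √(A²+B²)=0.3345;  θ2 = -1.4631+1.1140 ≈ -0.3491
φ3=240.0° → target in arm frame (-0.1236, -0.0718)
  e−x'=0.2836;  (l²−L²−(e−x')²−y'²−z²)/2L = -0.0726
  γ=atan2(-0.3326,0.2836)=-0.8647;  ψ=arccos(-0.1661)=1.7377;  θ3=γ+ψ≈0.8730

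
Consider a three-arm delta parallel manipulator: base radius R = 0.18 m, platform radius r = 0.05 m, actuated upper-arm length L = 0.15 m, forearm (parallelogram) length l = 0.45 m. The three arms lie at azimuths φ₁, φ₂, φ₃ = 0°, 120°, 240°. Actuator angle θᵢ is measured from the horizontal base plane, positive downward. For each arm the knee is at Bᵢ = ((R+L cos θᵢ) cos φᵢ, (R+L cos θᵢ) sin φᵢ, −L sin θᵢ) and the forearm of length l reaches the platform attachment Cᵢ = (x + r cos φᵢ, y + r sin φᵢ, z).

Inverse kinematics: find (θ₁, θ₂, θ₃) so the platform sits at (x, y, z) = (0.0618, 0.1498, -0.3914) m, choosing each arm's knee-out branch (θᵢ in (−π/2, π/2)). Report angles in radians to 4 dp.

φ1=0.0° → target in arm frame (0.0618, 0.1498)
  e−x'=0.0682;  (l²−L²−(e−x')²−y'²−z²)/2L = -0.0010
  θ1 = atan2(B,A) + arccos(C/0.3973) = 0.1749
φ2=120.0° → target in arm frame (0.0988, -0.1284)
  A=0.0312, B=-0.3914, C=(l²−L²−A²−y'²−z²)/(2L)=0.0311
  θ2 = atan2(B,A) + arccos(C/0.3926) = 0.0001
φ3=240.0° → target in arm frame (-0.1606, -0.0214)
  A=0.2906, B=-0.3914, C=(l²−L²−A²−y'²−z²)/(2L)=-0.1937
  √(A²+B²)=0.4875;  θ3 = -0.9321+1.9795 ≈ 1.0474

θ₁ = 0.1749, θ₂ = 0.0001, θ₃ = 1.0474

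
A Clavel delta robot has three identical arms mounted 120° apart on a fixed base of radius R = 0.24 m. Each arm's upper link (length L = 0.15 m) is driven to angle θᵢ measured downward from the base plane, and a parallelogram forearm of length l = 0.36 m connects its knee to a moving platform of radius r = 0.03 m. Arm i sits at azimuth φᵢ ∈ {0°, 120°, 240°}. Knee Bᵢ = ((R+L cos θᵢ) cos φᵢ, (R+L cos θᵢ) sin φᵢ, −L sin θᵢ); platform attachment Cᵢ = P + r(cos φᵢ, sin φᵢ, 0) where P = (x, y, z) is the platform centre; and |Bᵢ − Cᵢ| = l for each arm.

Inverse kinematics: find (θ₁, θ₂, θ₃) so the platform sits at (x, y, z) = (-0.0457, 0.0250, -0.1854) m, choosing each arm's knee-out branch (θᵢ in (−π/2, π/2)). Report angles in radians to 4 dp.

θ₁ = 0.8725, θ₂ = 0.0874, θ₃ = 0.5239

φ1=0.0° → target in arm frame (-0.0457, 0.0250)
  e−x'=0.2557;  (l²−L²−(e−x')²−y'²−z²)/2L = 0.0224
  θ1 = atan2(B,A) + arccos(C/0.3158) = 0.8725
rotate P by −φ2: (0.0445, 0.0271, -0.1854)
  A=0.1655, B=-0.1854, C=(l²−L²−A²−y'²−z²)/(2L)=0.1487
  θ2 = atan2(B,A) + arccos(C/0.2485) = 0.0874
rotate P by −φ3: (0.0012, -0.0521, -0.1854)
  A=0.2088, B=-0.1854, C=(l²−L²−A²−y'²−z²)/(2L)=0.0881
  γ=atan2(-0.1854,0.2088)=-0.7261;  ψ=arccos(0.3154)=1.2500;  θ3=γ+ψ≈0.5239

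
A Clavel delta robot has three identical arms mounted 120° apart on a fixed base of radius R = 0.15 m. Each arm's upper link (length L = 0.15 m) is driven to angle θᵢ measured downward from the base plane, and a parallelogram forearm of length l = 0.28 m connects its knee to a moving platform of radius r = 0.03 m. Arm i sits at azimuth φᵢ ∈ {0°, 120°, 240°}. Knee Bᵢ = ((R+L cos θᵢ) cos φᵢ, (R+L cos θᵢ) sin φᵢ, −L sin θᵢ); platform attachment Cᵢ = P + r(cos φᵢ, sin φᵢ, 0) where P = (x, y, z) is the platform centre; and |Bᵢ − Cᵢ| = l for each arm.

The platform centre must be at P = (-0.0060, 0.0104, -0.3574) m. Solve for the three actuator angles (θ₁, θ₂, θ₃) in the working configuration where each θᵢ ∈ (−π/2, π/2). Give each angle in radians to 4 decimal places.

θ₁ = 1.2216, θ₂ = 1.1347, θ₃ = 1.2217

φ1=0.0° → target in arm frame (-0.0060, 0.0104)
  A=0.1260, B=-0.3574, C=(l²−L²−A²−y'²−z²)/(2L)=-0.2927
  √(A²+B²)=0.3790;  θ1 = -1.2319+2.4535 ≈ 1.2216
φ2=120.0° → target in arm frame (0.0120, 0.0000)
  A=0.1080, B=-0.3574, C=(l²−L²−A²−y'²−z²)/(2L)=-0.2783
  θ2 = atan2(B,A) + arccos(C/0.3734) = 1.1347
φ3=240.0° → target in arm frame (-0.0060, -0.0104)
  e−x'=0.1260;  (l²−L²−(e−x')²−y'²−z²)/2L = -0.2927
  θ3 = atan2(B,A) + arccos(C/0.3790) = 1.2217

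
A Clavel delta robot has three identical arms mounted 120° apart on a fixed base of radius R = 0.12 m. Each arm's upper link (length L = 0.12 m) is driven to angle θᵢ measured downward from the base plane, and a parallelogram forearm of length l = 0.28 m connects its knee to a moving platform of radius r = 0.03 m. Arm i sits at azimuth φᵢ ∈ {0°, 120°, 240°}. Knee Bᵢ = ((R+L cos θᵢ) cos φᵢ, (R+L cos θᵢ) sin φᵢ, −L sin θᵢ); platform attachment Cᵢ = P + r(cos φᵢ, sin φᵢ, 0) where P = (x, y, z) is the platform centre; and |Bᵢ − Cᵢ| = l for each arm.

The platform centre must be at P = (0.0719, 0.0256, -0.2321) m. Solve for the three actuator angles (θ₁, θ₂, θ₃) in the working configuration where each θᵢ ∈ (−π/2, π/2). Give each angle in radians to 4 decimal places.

φ1=0.0° → target in arm frame (0.0719, 0.0256)
  e−x'=0.0181;  (l²−L²−(e−x')²−y'²−z²)/2L = 0.0381
  θ1 = atan2(B,A) + arccos(C/0.2328) = -0.0866
φ2=120.0° → target in arm frame (-0.0138, -0.0751)
  e−x'=0.1038;  (l²−L²−(e−x')²−y'²−z²)/2L = -0.0261
  θ2 = atan2(B,A) + arccos(C/0.2542) = 0.5235
arm 3 (φ=240.0°): x'=-0.0581, y'=0.0495
  A cos θ + B sin θ = C:  0.1481·cos θ + -0.2321·sin θ = -0.0594
  √(A²+B²)=0.2753;  θ3 = -1.0028+1.7883 ≈ 0.7855

θ₁ = -0.0866, θ₂ = 0.5235, θ₃ = 0.7855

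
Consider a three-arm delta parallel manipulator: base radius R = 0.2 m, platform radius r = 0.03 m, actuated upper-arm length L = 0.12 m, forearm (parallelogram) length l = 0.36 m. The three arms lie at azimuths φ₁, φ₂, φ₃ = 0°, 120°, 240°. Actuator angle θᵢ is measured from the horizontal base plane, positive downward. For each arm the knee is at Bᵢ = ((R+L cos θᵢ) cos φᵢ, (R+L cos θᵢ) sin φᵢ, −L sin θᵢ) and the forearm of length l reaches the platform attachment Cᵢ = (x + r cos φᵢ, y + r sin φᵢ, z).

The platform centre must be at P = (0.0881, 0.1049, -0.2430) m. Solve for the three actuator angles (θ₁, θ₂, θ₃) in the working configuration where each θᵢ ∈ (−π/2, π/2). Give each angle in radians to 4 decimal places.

θ₁ = -0.3495, θ₂ = 0.0869, θ₃ = 1.3088

φ1=0.0° → target in arm frame (0.0881, 0.1049)
  A=0.0819, B=-0.2430, C=(l²−L²−A²−y'²−z²)/(2L)=0.1602
  θ1 = atan2(B,A) + arccos(C/0.2564) = -0.3495
rotate P by −φ2: (0.0468, -0.1287, -0.2430)
  A cos θ + B sin θ = C:  0.1232·cos θ + -0.2430·sin θ = 0.1017
  θ2 = atan2(B,A) + arccos(C/0.2724) = 0.0869
arm 3 (φ=240.0°): x'=-0.1349, y'=0.0238
  A=0.3049, B=-0.2430, C=(l²−L²−A²−y'²−z²)/(2L)=-0.1557
  √(A²+B²)=0.3899;  θ3 = -0.6729+1.9817 ≈ 1.3088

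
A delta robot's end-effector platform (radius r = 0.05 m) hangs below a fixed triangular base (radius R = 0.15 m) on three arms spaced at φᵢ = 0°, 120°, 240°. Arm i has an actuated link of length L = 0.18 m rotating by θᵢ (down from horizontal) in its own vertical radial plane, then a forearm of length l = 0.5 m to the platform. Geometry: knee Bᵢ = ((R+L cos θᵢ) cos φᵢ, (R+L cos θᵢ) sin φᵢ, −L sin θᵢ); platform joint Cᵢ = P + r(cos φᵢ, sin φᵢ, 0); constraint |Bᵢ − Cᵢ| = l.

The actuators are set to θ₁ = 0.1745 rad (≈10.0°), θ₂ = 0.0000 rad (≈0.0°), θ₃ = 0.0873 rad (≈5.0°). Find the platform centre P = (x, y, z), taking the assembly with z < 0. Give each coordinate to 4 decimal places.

(-0.0247, 0.0140, -0.4295)

S1 = (0.2773·cos0.0°, 0.2773·sin0.0°, -0.0313) = (0.2773, 0.0000, -0.0313)
S2 = (0.2800·cos120.0°, 0.2800·sin120.0°, 0.0000) = (-0.1400, 0.2425, 0.0000)
arm 3 at φ=240.0°: e+L cos θ3 = 0.2793;  S3 = (-0.1397, -0.2419, -0.0157)
subtract pairs → two planes through P
linear system: -0.8345x+0.4850y = 0.0005−0.0625z; -0.8338x+-0.4838y = 0.0004−0.0311z
det = 0.8081;  x = -0.0006+0.0561z,  y = 0.0001+-0.0324z
into |P−S₁|² = l²: 1.0042z² + 0.0313z + -0.1718 = 0;  Δ = 0.6912;  z = -0.4295 or 0.3984 → z<0 root = -0.4295
x = -0.0247, y = 0.0140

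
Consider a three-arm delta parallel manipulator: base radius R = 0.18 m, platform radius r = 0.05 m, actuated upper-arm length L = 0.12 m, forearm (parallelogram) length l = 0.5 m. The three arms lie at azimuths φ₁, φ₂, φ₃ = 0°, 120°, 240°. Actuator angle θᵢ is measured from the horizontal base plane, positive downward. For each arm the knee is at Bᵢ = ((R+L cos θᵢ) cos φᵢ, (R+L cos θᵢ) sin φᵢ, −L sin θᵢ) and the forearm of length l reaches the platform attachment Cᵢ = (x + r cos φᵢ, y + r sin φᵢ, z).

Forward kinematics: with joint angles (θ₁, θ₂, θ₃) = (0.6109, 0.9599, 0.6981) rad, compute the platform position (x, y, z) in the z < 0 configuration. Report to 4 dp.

O1 = (0.2283·cos0.0°, 0.2283·sin0.0°, -0.0688) = (0.2283, 0.0000, -0.0688)
φ2=120.0°: virtual centre (-0.0994, 0.1722, -0.0983), radius l
arm 3 at φ=240.0°: (R−r)+L cos θ3 = 0.2219;  O3 = (-0.1110, -0.1922, -0.0771)
|O₂|²−|O₁|² = -0.0077;  |O₃|²−|O₁|² = -0.0017
plane₁₂: -0.6554x+0.3444y+-0.0589z = -0.0077
Cramer: x(z) = 0.0072-0.0584z;  y(z) = -0.0085+0.0599z
quadratic in z: (1.0070)z²+(0.1625)z+(-0.1963)=0, √Δ=0.9040 → z ∈ {-0.5295, 0.3682}; z = -0.5295 (taking z<0)
x = 0.0382, y = -0.0402

(0.0382, -0.0402, -0.5295)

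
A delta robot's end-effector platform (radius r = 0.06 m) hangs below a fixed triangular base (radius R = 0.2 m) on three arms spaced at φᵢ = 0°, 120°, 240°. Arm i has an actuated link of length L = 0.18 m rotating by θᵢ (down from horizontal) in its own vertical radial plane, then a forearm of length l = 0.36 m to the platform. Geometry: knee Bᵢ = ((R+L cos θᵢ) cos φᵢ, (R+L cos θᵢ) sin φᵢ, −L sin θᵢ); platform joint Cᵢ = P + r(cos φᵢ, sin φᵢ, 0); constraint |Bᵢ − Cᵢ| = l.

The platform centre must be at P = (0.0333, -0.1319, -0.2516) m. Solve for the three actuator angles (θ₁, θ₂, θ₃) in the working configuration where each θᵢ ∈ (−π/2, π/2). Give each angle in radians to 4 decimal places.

θ₁ = 0.3491, θ₂ = 1.1343, θ₃ = -0.0873

arm 1 (φ=0.0°): x'=0.0333, y'=-0.1319
  A cos θ + B sin θ = C:  0.1067·cos θ + -0.2516·sin θ = 0.0142
  γ=atan2(-0.2516,0.1067)=-1.1697;  ψ=arccos(0.0520)=1.5188;  θ1=γ+ψ≈0.3491
φ2=120.0° → target in arm frame (-0.1309, 0.0371)
  e−x'=0.2709;  (l²−L²−(e−x')²−y'²−z²)/2L = -0.1135
  θ2 = atan2(B,A) + arccos(C/0.3697) = 1.1343
arm 3 (φ=240.0°): x'=0.0976, y'=0.0948
  e−x'=0.0424;  (l²−L²−(e−x')²−y'²−z²)/2L = 0.0642
  γ=atan2(-0.2516,0.0424)=-1.4038;  ψ=arccos(0.2516)=1.3164;  θ3=γ+ψ≈-0.0873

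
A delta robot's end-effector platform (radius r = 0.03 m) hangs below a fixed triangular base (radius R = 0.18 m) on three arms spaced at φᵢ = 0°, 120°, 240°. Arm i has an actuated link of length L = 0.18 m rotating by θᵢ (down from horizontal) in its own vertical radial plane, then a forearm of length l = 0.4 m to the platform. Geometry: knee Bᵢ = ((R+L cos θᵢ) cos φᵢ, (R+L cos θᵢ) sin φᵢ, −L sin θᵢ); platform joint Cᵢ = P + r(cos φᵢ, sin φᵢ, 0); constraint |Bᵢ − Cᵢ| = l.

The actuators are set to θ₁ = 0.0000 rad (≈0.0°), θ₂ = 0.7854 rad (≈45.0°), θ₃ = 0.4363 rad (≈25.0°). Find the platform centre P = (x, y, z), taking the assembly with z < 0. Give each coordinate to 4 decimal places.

arm 1 at φ=0.0°: ρ1 = 0.3300;  centre 1 = (0.3300, 0.0000, 0.0000)
arm 2 at φ=120.0°: ρ2 = 0.2773;  centre 2 = (-0.1386, 0.2401, -0.1273)
arm 3 at φ=240.0°: ρ3 = 0.3131;  centre 3 = (-0.1566, -0.2712, -0.0761)
subtract pairs → two planes through P
plane₁₂: -0.9373x+0.4803y+-0.2546z = -0.0158
det = 0.9757;  x = 0.0113+-0.2164z,  y = -0.0109+0.1077z
quadratic in z: (1.0584)z²+(0.1356)z+(-0.0583)=0, √Δ=0.5150 → z ∈ {-0.3073, 0.1792}; z = -0.3073 (taking z<0)
x = 0.0778, y = -0.0440

(0.0778, -0.0440, -0.3073)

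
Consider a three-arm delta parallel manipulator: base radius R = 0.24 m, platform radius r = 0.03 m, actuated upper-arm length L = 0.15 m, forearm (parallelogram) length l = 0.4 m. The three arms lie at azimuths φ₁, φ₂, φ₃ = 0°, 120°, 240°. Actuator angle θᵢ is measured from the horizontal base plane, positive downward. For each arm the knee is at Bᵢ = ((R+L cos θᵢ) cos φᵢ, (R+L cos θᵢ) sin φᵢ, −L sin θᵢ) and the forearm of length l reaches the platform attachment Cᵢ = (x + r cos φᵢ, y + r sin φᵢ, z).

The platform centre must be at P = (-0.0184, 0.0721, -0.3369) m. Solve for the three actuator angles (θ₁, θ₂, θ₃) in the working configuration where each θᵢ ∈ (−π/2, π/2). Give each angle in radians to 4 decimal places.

arm 1 (φ=0.0°): x'=-0.0184, y'=0.0721
  e−x'=0.2284;  (l²−L²−(e−x')²−y'²−z²)/2L = -0.1112
  γ=atan2(-0.3369,0.2284)=-0.9750;  ψ=arccos(-0.2733)=1.8476;  θ1=γ+ψ≈0.8725
φ2=120.0° → target in arm frame (0.0716, -0.0201)
  e−x'=0.1384;  (l²−L²−(e−x')²−y'²−z²)/2L = 0.0148
  θ2 = atan2(B,A) + arccos(C/0.3642) = 0.3489
rotate P by −φ3: (-0.0532, -0.0520, -0.3369)
  e−x'=0.2632;  (l²−L²−(e−x')²−y'²−z²)/2L = -0.1600
  γ=atan2(-0.3369,0.2632)=-0.9075;  ψ=arccos(-0.3742)=1.9544;  θ3=γ+ψ≈1.0468

θ₁ = 0.8725, θ₂ = 0.3489, θ₃ = 1.0468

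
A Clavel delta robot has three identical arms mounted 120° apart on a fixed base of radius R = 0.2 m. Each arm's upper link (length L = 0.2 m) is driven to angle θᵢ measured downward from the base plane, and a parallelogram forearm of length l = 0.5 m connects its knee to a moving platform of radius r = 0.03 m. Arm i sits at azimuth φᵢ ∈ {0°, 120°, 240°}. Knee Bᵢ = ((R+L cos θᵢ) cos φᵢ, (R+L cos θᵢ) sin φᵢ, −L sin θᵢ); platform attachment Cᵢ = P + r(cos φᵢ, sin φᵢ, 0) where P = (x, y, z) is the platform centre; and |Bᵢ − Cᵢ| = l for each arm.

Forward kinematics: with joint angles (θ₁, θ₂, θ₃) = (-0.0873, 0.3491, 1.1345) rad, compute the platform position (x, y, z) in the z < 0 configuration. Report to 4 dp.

(0.1431, 0.1339, -0.4079)

O1 = (0.3692·cos0.0°, 0.3692·sin0.0°, 0.0174) = (0.3692, 0.0000, 0.0174)
φ2=120.0°: virtual centre (-0.1790, 0.3100, -0.0684), radius l
O3 = (0.2545·cos240.0°, 0.2545·sin240.0°, -0.1813) = (-0.1273, -0.2204, -0.1813)
eliminate P² terms by subtracting sphere 1 from 2 and 3
[-1.0964 0.6200 -0.1717]·P = -0.0038;  [-0.9930 -0.4408 -0.3974]·P = -0.0390
det = 1.0990;  x = 0.0235+-0.2931z,  y = 0.0354+-0.2413z
into |P−O₁|² = l²: 1.1441z² + 0.1506z + -0.1289 = 0;  Δ = 0.6128;  z = -0.4079 or 0.2763 → z<0 root = -0.4079
x = 0.1431, y = 0.1339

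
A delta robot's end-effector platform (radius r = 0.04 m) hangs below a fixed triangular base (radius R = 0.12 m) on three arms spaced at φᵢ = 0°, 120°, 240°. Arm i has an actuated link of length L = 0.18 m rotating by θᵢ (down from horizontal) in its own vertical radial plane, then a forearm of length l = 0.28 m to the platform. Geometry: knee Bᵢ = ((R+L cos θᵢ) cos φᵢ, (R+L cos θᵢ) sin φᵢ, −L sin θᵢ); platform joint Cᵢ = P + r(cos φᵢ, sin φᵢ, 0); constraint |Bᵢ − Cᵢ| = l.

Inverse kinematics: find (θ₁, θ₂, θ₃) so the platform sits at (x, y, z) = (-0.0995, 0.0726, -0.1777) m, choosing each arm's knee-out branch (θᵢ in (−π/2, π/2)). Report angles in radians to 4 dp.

φ1=0.0° → target in arm frame (-0.0995, 0.0726)
  A cos θ + B sin θ = C:  0.1795·cos θ + -0.1777·sin θ = -0.0641
  θ1 = atan2(B,A) + arccos(C/0.2526) = 1.0469
arm 2 (φ=120.0°): x'=0.1126, y'=0.0499
  e−x'=-0.0326;  (l²−L²−(e−x')²−y'²−z²)/2L = 0.0302
  γ=atan2(-0.1777,-0.0326)=-1.7524;  ψ=arccos(0.1671)=1.4029;  θ2=γ+ψ≈-0.3495
arm 3 (φ=240.0°): x'=-0.0131, y'=-0.1225
  A=0.0931, B=-0.1777, C=(l²−L²−A²−y'²−z²)/(2L)=-0.0257
  θ3 = atan2(B,A) + arccos(C/0.2006) = 0.6111

θ₁ = 1.0469, θ₂ = -0.3495, θ₃ = 0.6111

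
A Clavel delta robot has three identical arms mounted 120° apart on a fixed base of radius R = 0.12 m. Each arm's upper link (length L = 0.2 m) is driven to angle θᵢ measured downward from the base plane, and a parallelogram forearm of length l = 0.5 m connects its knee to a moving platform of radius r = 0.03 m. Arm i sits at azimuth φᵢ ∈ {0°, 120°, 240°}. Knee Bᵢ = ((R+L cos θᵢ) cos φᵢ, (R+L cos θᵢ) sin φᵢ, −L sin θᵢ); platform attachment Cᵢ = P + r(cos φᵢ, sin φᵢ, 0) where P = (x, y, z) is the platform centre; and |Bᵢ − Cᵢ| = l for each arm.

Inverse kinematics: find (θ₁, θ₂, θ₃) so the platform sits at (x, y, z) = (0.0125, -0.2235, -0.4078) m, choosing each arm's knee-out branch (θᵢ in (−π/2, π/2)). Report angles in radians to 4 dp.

φ1=0.0° → target in arm frame (0.0125, -0.2235)
  A cos θ + B sin θ = C:  0.0775·cos θ + -0.4078·sin θ = -0.0306
  √(A²+B²)=0.4151;  θ1 = -1.3830+1.6447 ≈ 0.2617
rotate P by −φ2: (-0.1998, 0.1009, -0.4078)
  e−x'=0.2898;  (l²−L²−(e−x')²−y'²−z²)/2L = -0.1262
  θ2 = atan2(B,A) + arccos(C/0.5003) = 0.8728
φ3=240.0° → target in arm frame (0.1873, 0.1226)
  A=-0.0973, B=-0.4078, C=(l²−L²−A²−y'²−z²)/(2L)=0.0480
  √(A²+B²)=0.4192;  θ3 = -1.8050+1.4560 ≈ -0.3490

θ₁ = 0.2617, θ₂ = 0.8728, θ₃ = -0.3490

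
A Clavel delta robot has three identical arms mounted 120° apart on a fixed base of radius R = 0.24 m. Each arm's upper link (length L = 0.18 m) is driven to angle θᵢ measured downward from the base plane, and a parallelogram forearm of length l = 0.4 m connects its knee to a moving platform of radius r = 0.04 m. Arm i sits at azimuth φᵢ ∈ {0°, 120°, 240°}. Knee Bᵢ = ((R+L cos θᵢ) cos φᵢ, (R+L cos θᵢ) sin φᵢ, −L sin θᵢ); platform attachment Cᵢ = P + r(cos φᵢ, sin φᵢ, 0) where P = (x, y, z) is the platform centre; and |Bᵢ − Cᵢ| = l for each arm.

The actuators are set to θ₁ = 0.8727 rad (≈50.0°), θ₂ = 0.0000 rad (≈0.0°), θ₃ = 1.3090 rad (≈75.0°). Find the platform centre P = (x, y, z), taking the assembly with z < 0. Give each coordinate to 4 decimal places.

φ1=0.0°: virtual centre (0.3157, 0.0000, -0.1379), radius l
arm 2 at φ=120.0°: e+L cos θ2 = 0.3800;  centre 2 = (-0.1900, 0.3291, 0.0000)
arm 3 at φ=240.0°: e+L cos θ3 = 0.2466;  centre 3 = (-0.1233, -0.2136, -0.1739)
|centre ₂|²−|centre ₁|² = 0.0257;  |centre ₃|²−|centre ₁|² = -0.0276
plane₁₂: -1.0114x+0.6582y+0.2758z = 0.0257
det = 1.0098;  x = 0.0071+0.0697z,  y = 0.0500+-0.3118z
sphere 1 gives Az²+Bz+C=0 with A=1.1021, B=0.2015, C=-0.0433;  B²−4AC=0.2314;  roots -0.3097, 0.1268;  negative root z = -0.3097
x = -0.0145, y = 0.1466

(-0.0145, 0.1466, -0.3097)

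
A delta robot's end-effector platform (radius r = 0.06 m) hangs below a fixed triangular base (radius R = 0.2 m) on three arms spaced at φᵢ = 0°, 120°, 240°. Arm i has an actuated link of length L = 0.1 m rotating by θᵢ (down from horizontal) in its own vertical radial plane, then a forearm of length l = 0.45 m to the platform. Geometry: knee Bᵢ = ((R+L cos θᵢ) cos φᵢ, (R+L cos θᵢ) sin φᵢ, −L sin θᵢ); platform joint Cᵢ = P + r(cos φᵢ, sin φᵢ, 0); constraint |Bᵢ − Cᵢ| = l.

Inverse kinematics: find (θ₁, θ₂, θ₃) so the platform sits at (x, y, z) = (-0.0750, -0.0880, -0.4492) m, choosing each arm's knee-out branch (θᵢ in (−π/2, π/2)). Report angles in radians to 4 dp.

rotate P by −φ1: (-0.0750, -0.0880, -0.4492)
  e−x'=0.2150;  (l²−L²−(e−x')²−y'²−z²)/2L = -0.3162
  γ=atan2(-0.4492,0.2150)=-1.1244;  ψ=arccos(-0.6350)=2.2588;  θ1=γ+ψ≈1.1345
φ2=120.0° → target in arm frame (-0.0387, 0.1090)
  A cos θ + B sin θ = C:  0.1787·cos θ + -0.4492·sin θ = -0.2654
  γ=atan2(-0.4492,0.1787)=-1.1922;  ψ=arccos(-0.5491)=2.1520;  θ2=γ+ψ≈0.9599
φ3=240.0° → target in arm frame (0.1137, -0.0210)
  A=0.0263, B=-0.4492, C=(l²−L²−A²−y'²−z²)/(2L)=-0.0521
  γ=atan2(-0.4492,0.0263)=-1.5123;  ψ=arccos(-0.1157)=1.6867;  θ3=γ+ψ≈0.1744

θ₁ = 1.1345, θ₂ = 0.9599, θ₃ = 0.1744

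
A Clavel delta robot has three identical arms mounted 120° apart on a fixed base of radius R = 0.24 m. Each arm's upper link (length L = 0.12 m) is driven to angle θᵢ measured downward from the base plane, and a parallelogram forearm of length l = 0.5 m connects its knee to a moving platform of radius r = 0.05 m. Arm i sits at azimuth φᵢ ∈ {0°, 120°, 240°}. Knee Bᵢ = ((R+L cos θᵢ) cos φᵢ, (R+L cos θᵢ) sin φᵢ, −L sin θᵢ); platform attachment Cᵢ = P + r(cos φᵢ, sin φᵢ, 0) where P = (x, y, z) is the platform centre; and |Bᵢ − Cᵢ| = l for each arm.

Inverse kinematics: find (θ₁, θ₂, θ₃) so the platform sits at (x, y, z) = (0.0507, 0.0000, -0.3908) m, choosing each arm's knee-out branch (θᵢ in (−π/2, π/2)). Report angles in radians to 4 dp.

θ₁ = -0.3488, θ₂ = 0.1749, θ₃ = 0.1749

arm 1 (φ=0.0°): x'=0.0507, y'=0.0000
  A=0.1393, B=-0.3908, C=(l²−L²−A²−y'²−z²)/(2L)=0.2645
  θ1 = atan2(B,A) + arccos(C/0.4149) = -0.3488
rotate P by −φ2: (-0.0253, -0.0439, -0.3908)
  A=0.2153, B=-0.3908, C=(l²−L²−A²−y'²−z²)/(2L)=0.1440
  √(A²+B²)=0.4462;  θ2 = -1.0671+1.2421 ≈ 0.1749
φ3=240.0° → target in arm frame (-0.0254, 0.0439)
  A cos θ + B sin θ = C:  0.2154·cos θ + -0.3908·sin θ = 0.1440
  √(A²+B²)=0.4462;  θ3 = -1.0671+1.2421 ≈ 0.1749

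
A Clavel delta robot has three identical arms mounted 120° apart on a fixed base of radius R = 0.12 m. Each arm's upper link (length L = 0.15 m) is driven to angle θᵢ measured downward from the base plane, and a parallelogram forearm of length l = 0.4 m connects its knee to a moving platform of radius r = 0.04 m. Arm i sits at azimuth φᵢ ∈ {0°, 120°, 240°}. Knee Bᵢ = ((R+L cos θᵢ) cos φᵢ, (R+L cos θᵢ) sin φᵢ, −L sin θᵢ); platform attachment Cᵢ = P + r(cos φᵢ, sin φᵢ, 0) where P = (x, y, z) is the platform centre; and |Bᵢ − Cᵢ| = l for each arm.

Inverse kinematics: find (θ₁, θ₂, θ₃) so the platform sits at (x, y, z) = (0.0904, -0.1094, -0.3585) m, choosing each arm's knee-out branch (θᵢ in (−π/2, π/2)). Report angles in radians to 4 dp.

θ₁ = -0.0002, θ₂ = 0.8725, θ₃ = 0.1741

rotate P by −φ1: (0.0904, -0.1094, -0.3585)
  e−x'=-0.0104;  (l²−L²−(e−x')²−y'²−z²)/2L = -0.0103
  √(A²+B²)=0.3587;  θ1 = -1.5998+1.5996 ≈ -0.0002
rotate P by −φ2: (-0.1399, -0.0236, -0.3585)
  e−x'=0.2199;  (l²−L²−(e−x')²−y'²−z²)/2L = -0.1332
  γ=atan2(-0.3585,0.2199)=-1.0205;  ψ=arccos(-0.3166)=1.8930;  θ2=γ+ψ≈0.8725
arm 3 (φ=240.0°): x'=0.0495, y'=0.1330
  A cos θ + B sin θ = C:  0.0305·cos θ + -0.3585·sin θ = -0.0321
  √(A²+B²)=0.3598;  θ3 = -1.4860+1.6602 ≈ 0.1741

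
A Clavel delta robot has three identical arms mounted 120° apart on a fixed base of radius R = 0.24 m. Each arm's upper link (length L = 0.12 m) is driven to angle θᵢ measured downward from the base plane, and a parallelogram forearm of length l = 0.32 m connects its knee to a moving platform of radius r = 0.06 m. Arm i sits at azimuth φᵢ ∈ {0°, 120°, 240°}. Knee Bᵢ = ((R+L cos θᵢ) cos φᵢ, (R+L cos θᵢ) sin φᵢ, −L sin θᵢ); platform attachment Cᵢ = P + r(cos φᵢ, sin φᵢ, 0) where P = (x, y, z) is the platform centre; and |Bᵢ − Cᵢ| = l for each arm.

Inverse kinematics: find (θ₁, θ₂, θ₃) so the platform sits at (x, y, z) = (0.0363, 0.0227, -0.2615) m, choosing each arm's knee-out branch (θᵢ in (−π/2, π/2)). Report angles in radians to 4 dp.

θ₁ = 0.5241, θ₂ = 0.7852, θ₃ = 1.0474

arm 1 (φ=0.0°): x'=0.0363, y'=0.0227
  e−x'=0.1437;  (l²−L²−(e−x')²−y'²−z²)/2L = -0.0064
  θ1 = atan2(B,A) + arccos(C/0.2984) = 0.5241
φ2=120.0° → target in arm frame (0.0015, -0.0428)
  A cos θ + B sin θ = C:  0.1785·cos θ + -0.2615·sin θ = -0.0586
  √(A²+B²)=0.3166;  θ2 = -0.9719+1.7571 ≈ 0.7852
rotate P by −φ3: (-0.0378, 0.0201, -0.2615)
  A=0.2178, B=-0.2615, C=(l²−L²−A²−y'²−z²)/(2L)=-0.1176
  √(A²+B²)=0.3403;  θ3 = -0.8763+1.9237 ≈ 1.0474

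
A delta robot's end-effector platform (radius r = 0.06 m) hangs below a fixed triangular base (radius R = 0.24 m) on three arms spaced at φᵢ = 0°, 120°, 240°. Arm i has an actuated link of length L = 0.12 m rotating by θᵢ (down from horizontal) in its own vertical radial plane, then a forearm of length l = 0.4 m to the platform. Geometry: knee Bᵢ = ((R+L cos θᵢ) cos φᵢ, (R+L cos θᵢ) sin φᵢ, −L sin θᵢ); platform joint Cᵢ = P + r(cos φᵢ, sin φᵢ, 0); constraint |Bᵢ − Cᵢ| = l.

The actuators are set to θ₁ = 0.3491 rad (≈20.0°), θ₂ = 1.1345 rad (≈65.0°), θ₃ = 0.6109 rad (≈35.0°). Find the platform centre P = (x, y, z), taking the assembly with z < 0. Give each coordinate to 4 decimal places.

φ1=0.0°: virtual centre (0.2928, 0.0000, -0.0410), radius l
φ2=120.0°: virtual centre (-0.1154, 0.1998, -0.1088), radius l
arm 3 at φ=240.0°: (R−r)+L cos θ3 = 0.2783;  S3 = (-0.1391, -0.2410, -0.0688)
eliminate P² terms by subtracting sphere 1 from 2 and 3
plane₁₂: -0.8162x+0.3996y+-0.1354z = -0.0223
Cramer: x(z) = 0.0174-0.1184z;  y(z) = -0.0204+0.0970z
quadratic in z: (1.0234)z²+(0.1434)z+(-0.0821)=0, √Δ=0.5971 → z ∈ {-0.3618, 0.2217}; z = -0.3618 (taking z<0)
x = 0.0602, y = -0.0554

(0.0602, -0.0554, -0.3618)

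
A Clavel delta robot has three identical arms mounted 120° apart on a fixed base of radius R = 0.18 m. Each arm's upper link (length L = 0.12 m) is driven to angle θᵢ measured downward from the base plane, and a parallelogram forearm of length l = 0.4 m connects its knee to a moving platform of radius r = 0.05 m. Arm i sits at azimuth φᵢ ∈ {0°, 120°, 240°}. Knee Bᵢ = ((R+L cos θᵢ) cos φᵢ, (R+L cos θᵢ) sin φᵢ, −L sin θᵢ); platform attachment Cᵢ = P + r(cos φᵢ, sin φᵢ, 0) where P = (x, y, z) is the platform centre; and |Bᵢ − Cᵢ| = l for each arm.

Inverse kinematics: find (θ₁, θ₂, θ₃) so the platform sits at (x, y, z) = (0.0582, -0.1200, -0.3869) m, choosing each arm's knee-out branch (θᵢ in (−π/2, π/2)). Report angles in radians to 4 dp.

θ₁ = 0.4366, θ₂ = 1.3091, θ₃ = 0.3492

φ1=0.0° → target in arm frame (0.0582, -0.1200)
  A=0.0718, B=-0.3869, C=(l²−L²−A²−y'²−z²)/(2L)=-0.0985
  √(A²+B²)=0.3935;  θ1 = -1.3873+1.8239 ≈ 0.4366
rotate P by −φ2: (-0.1330, 0.0096, -0.3869)
  e−x'=0.2630;  (l²−L²−(e−x')²−y'²−z²)/2L = -0.3057
  θ2 = atan2(B,A) + arccos(C/0.4678) = 1.3091
rotate P by −φ3: (0.0748, 0.1104, -0.3869)
  A=0.0552, B=-0.3869, C=(l²−L²−A²−y'²−z²)/(2L)=-0.0805
  θ3 = atan2(B,A) + arccos(C/0.3908) = 0.3492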